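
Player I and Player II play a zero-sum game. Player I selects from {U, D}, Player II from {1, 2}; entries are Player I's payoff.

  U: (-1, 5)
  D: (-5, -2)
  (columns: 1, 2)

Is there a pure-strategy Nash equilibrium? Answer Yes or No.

Row minima: U → -1, D → -5; maximin = -1.
Column maxima: 1 → -1, 2 → 5; minimax = -1.
maximin = minimax = -1, so a saddle point exists.

Yes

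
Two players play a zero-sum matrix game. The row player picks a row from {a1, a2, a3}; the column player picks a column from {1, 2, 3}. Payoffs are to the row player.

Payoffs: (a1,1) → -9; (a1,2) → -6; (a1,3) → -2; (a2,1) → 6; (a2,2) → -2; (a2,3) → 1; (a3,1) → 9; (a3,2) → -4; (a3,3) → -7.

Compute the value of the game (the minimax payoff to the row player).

Row minima: a1 → -9, a2 → -2, a3 → -7; maximin = -2.
Column maxima: 1 → 9, 2 → -2, 3 → 1; minimax = -2.
Since maximin = minimax = -2, there is a saddle point and the value is -2.

-2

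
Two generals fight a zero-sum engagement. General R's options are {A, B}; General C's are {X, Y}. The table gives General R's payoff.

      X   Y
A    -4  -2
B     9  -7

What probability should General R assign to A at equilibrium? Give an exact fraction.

8/9

Row minima: A → -4, B → -7; maximin = -4.
Column maxima: X → 9, Y → -2; minimax = -2.
-4 ≠ -2, so there is no saddle point; optimal play is mixed.
Let General R play A with probability p. Expected payoff against X: (-4)p + 9(1−p) = −13p + 9; against Y: (-2)p + (-7)(1−p) = 5p − 7.
Setting these equal: −13p + 9 = 5p − 7 ⇒ −18p = -16 ⇒ p = 8/9, and the value is (-13)·(8/9) + 9 = -23/9.
For General C: with q = P(X), equating A's and B's payoffs gives −2q − 2 = 16q − 7 ⇒ q = 5/18.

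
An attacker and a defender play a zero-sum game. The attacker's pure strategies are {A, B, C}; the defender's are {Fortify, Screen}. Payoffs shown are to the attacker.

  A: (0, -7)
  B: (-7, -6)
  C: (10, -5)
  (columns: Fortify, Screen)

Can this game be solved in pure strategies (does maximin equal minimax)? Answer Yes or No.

Yes

Row minima: A → -7, B → -7, C → -5; maximin = -5.
Column maxima: Fortify → 10, Screen → -5; minimax = -5.
maximin = minimax = -5, so a saddle point exists.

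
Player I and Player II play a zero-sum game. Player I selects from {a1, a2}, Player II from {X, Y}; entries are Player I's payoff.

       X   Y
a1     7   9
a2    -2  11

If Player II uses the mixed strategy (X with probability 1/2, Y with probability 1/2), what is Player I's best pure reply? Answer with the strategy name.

a1

Expected payoff of a1: (1/2)·7 + (1/2)·9 = 8.
Expected payoff of a2: (1/2)·(-2) + (1/2)·11 = 9/2.
The largest is 8, so Player I's best response is a1.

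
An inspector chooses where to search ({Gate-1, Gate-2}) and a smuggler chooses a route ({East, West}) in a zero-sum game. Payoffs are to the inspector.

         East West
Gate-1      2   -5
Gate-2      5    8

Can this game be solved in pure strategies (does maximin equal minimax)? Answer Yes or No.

Yes

Row minima: Gate-1 → -5, Gate-2 → 5; maximin = 5.
Column maxima: East → 5, West → 8; minimax = 5.
maximin = minimax = 5, so a saddle point exists.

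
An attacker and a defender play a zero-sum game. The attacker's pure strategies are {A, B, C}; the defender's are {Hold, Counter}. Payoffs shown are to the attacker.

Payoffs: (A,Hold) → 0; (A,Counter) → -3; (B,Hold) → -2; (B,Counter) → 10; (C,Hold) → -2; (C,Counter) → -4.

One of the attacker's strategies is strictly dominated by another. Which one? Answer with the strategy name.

C

A gives a strictly higher payoff than C against every column: 0 > -2, -3 > -4.
So C is strictly dominated and the attacker never plays it.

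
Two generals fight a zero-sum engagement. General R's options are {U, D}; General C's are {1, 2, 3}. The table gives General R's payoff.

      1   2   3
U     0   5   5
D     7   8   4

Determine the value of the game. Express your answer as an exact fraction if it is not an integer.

35/8

Row minima: U → 0, D → 4; maximin = 4.
Column maxima: 1 → 7, 2 → 8, 3 → 5; minimax = 5.
4 ≠ 5, so there is no saddle point; optimal play is mixed.
2 is strictly dominated by 1 (it gives General R strictly more in every row), so General C never plays it.
On the remaining 2×2 (U, D vs 1, 3):
Let General R play U with probability p. Expected payoff against 1: 0p + 7(1−p) = −7p + 7; against 3: 5p + 4(1−p) = p + 4.
Setting these equal: −7p + 7 = p + 4 ⇒ −8p = -3 ⇒ p = 3/8, and the value is (-7)·(3/8) + 7 = 35/8.
For General C: with q = P(1), equating U's and D's payoffs gives −5q + 5 = 3q + 4 ⇒ q = 1/8.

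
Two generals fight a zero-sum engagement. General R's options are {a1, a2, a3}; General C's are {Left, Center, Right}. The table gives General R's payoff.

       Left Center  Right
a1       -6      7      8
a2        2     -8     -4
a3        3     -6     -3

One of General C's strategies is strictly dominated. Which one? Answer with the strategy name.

Right

Center holds General R's payoff strictly below Right in every row: 7 < 8, -8 < -4, -6 < -3.
So Right is strictly dominated for General C.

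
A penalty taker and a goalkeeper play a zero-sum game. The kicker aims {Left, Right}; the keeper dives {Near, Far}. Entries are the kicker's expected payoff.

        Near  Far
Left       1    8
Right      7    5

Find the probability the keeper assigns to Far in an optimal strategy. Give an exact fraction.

Row minima: Left → 1, Right → 5; maximin = 5.
Column maxima: Near → 7, Far → 8; minimax = 7.
5 ≠ 7, so there is no saddle point; optimal play is mixed.
Let the kicker play Left with probability p. Expected payoff against Near: 1p + 7(1−p) = −6p + 7; against Far: 8p + 5(1−p) = 3p + 5.
Setting these equal: −6p + 7 = 3p + 5 ⇒ −9p = -2 ⇒ p = 2/9, and the value is (-6)·(2/9) + 7 = 17/3.
For the keeper: with q = P(Near), equating Left's and Right's payoffs gives −7q + 8 = 2q + 5 ⇒ q = 1/3.

2/3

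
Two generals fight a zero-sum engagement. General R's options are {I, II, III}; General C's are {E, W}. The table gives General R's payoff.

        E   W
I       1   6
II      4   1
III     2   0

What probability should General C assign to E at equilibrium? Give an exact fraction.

Row minima: I → 1, II → 1, III → 0; maximin = 1.
Column maxima: E → 4, W → 6; minimax = 4.
1 ≠ 4, so there is no saddle point; optimal play is mixed.
III is strictly dominated by II, so General R never plays it.
On the remaining 2×2 (I, II vs E, W):
Let General R play I with probability p. Expected payoff against E: 1p + 4(1−p) = −3p + 4; against W: 6p + 1(1−p) = 5p + 1.
Setting these equal: −3p + 4 = 5p + 1 ⇒ −8p = -3 ⇒ p = 3/8, and the value is (-3)·(3/8) + 4 = 23/8.
For General C: with q = P(E), equating I's and II's payoffs gives −5q + 6 = 3q + 1 ⇒ q = 5/8.

5/8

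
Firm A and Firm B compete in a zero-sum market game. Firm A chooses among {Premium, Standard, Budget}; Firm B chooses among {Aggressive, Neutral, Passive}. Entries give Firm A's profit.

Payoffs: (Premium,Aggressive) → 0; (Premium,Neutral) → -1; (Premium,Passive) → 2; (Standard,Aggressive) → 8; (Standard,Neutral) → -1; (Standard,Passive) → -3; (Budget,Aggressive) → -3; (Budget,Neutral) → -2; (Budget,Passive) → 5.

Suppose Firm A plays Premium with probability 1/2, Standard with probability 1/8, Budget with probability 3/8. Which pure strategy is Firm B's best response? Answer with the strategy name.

If Firm B plays Aggressive, Firm A's expected payoff is (1/2)·0 + (1/8)·8 + (3/8)·(-3) = -1/8.
If Firm B plays Neutral, Firm A's expected payoff is (1/2)·(-1) + (1/8)·(-1) + (3/8)·(-2) = -11/8.
If Firm B plays Passive, Firm A's expected payoff is (1/2)·2 + (1/8)·(-3) + (3/8)·5 = 5/2.
Firm B minimizes Firm A's payoff; the smallest is -11/8, so the best response is Neutral.

Neutral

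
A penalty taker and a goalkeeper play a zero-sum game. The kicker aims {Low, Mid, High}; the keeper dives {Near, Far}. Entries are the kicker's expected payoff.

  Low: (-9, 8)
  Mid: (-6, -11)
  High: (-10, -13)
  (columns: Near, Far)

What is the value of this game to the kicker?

-147/22

Row minima: Low → -9, Mid → -11, High → -13; maximin = -9.
Column maxima: Near → -6, Far → 8; minimax = -6.
-9 ≠ -6, so there is no saddle point; optimal play is mixed.
High is strictly dominated by Low, so the kicker never plays it.
On the remaining 2×2 (Low, Mid vs Near, Far):
Let the kicker play Low with probability p. Expected payoff against Near: (-9)p + (-6)(1−p) = −3p − 6; against Far: 8p + (-11)(1−p) = 19p − 11.
Setting these equal: −3p − 6 = 19p − 11 ⇒ −22p = -5 ⇒ p = 5/22, and the value is (-3)·(5/22) − 6 = -147/22.
For the keeper: with q = P(Near), equating Low's and Mid's payoffs gives −17q + 8 = 5q − 11 ⇒ q = 19/22.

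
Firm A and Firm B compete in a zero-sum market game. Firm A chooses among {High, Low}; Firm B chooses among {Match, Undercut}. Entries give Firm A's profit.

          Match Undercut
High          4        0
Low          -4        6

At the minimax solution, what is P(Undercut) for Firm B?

4/7

Row minima: High → 0, Low → -4; maximin = 0.
Column maxima: Match → 4, Undercut → 6; minimax = 4.
0 ≠ 4, so there is no saddle point; optimal play is mixed.
Let Firm A play High with probability p. Expected payoff against Match: 4p + (-4)(1−p) = 8p − 4; against Undercut: 0p + 6(1−p) = −6p + 6.
Setting these equal: 8p − 4 = −6p + 6 ⇒ 14p = 10 ⇒ p = 5/7, and the value is (8)·(5/7) − 4 = 12/7.
For Firm B: with q = P(Match), equating High's and Low's payoffs gives 4q = −10q + 6 ⇒ q = 3/7.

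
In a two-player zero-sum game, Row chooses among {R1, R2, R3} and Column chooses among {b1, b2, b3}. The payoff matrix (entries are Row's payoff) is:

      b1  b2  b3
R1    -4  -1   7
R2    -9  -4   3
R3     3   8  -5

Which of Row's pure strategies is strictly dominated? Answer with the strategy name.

R2

R1 gives a strictly higher payoff than R2 against every column: -4 > -9, -1 > -4, 7 > 3.
So R2 is strictly dominated and Row never plays it.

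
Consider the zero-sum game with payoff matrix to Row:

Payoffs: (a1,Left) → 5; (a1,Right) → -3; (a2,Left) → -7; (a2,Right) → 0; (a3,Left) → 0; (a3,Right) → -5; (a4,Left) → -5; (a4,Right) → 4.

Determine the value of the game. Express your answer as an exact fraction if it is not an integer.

5/17

Row minima: a1 → -3, a2 → -7, a3 → -5, a4 → -5; maximin = -3.
Column maxima: Left → 5, Right → 4; minimax = 4.
-3 ≠ 4, so there is no saddle point; optimal play is mixed.
a2 is strictly dominated by a4, so Row never plays it.
a3 is strictly dominated by a1, so Row never plays it.
On the remaining 2×2 (a1, a4 vs Left, Right):
Let Row play a1 with probability p. Expected payoff against Left: 5p + (-5)(1−p) = 10p − 5; against Right: (-3)p + 4(1−p) = −7p + 4.
Setting these equal: 10p − 5 = −7p + 4 ⇒ 17p = 9 ⇒ p = 9/17, and the value is (10)·(9/17) − 5 = 5/17.
For Column: with q = P(Left), equating a1's and a4's payoffs gives 8q − 3 = −9q + 4 ⇒ q = 7/17.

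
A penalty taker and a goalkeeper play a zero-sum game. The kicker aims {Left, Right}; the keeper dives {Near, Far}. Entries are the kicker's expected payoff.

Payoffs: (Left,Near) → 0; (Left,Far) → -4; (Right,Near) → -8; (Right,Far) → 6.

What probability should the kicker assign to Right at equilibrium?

2/9

Row minima: Left → -4, Right → -8; maximin = -4.
Column maxima: Near → 0, Far → 6; minimax = 0.
-4 ≠ 0, so there is no saddle point; optimal play is mixed.
Let the kicker play Left with probability p. Expected payoff against Near: 0p + (-8)(1−p) = 8p − 8; against Far: (-4)p + 6(1−p) = −10p + 6.
Setting these equal: 8p − 8 = −10p + 6 ⇒ 18p = 14 ⇒ p = 7/9, and the value is (8)·(7/9) − 8 = -16/9.
For the keeper: with q = P(Near), equating Left's and Right's payoffs gives 4q − 4 = −14q + 6 ⇒ q = 5/9.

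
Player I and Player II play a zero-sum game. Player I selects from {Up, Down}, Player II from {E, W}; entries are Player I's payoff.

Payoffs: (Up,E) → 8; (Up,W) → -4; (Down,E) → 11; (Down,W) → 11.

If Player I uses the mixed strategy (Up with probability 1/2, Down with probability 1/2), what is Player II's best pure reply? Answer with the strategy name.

If Player II plays E, Player I's expected payoff is (1/2)·8 + (1/2)·11 = 19/2.
If Player II plays W, Player I's expected payoff is (1/2)·(-4) + (1/2)·11 = 7/2.
Player II minimizes Player I's payoff; the smallest is 7/2, so the best response is W.

W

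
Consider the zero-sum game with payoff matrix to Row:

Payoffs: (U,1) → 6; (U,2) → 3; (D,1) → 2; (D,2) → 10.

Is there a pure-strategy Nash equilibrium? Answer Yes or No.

Row minima: U → 3, D → 2; maximin = 3.
Column maxima: 1 → 6, 2 → 10; minimax = 6.
3 ≠ 6, so no pure-strategy equilibrium exists.

No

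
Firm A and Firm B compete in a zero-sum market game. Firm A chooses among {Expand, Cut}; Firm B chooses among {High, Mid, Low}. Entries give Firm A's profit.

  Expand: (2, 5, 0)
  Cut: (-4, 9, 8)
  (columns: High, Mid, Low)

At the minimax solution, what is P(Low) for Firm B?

Row minima: Expand → 0, Cut → -4; maximin = 0.
Column maxima: High → 2, Mid → 9, Low → 8; minimax = 2.
0 ≠ 2, so there is no saddle point; optimal play is mixed.
Mid is strictly dominated by High (it gives Firm A strictly more in every row), so Firm B never plays it.
On the remaining 2×2 (Expand, Cut vs High, Low):
Let Firm A play Expand with probability p. Expected payoff against High: 2p + (-4)(1−p) = 6p − 4; against Low: 0p + 8(1−p) = −8p + 8.
Setting these equal: 6p − 4 = −8p + 8 ⇒ 14p = 12 ⇒ p = 6/7, and the value is (6)·(6/7) − 4 = 8/7.
For Firm B: with q = P(High), equating Expand's and Cut's payoffs gives 2q = −12q + 8 ⇒ q = 4/7.

3/7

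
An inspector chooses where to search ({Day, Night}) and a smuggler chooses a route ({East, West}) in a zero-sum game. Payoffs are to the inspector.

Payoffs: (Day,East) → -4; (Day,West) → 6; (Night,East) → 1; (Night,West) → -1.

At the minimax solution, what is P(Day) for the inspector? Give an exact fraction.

Row minima: Day → -4, Night → -1; maximin = -1.
Column maxima: East → 1, West → 6; minimax = 1.
-1 ≠ 1, so there is no saddle point; optimal play is mixed.
Let the inspector play Day with probability p. Expected payoff against East: (-4)p + 1(1−p) = −5p + 1; against West: 6p + (-1)(1−p) = 7p − 1.
Setting these equal: −5p + 1 = 7p − 1 ⇒ −12p = -2 ⇒ p = 1/6, and the value is (-5)·(1/6) + 1 = 1/6.
For the smuggler: with q = P(East), equating Day's and Night's payoffs gives −10q + 6 = 2q − 1 ⇒ q = 7/12.

1/6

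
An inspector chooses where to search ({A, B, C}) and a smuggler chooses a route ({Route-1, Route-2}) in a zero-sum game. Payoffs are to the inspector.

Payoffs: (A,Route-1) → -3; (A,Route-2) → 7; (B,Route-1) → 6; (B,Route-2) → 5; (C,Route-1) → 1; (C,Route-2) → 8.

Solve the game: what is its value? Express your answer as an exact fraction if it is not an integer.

Row minima: A → -3, B → 5, C → 1; maximin = 5.
Column maxima: Route-1 → 6, Route-2 → 8; minimax = 6.
5 ≠ 6, so there is no saddle point; optimal play is mixed.
A is strictly dominated by C, so the inspector never plays it.
On the remaining 2×2 (B, C vs Route-1, Route-2):
Let the inspector play B with probability p. Expected payoff against Route-1: 6p + 1(1−p) = 5p + 1; against Route-2: 5p + 8(1−p) = −3p + 8.
Setting these equal: 5p + 1 = −3p + 8 ⇒ 8p = 7 ⇒ p = 7/8, and the value is (5)·(7/8) + 1 = 43/8.
For the smuggler: with q = P(Route-1), equating B's and C's payoffs gives q + 5 = −7q + 8 ⇒ q = 3/8.

43/8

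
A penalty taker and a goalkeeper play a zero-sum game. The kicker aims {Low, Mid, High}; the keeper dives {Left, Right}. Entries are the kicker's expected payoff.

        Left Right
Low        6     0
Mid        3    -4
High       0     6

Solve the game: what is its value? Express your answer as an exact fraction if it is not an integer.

Row minima: Low → 0, Mid → -4, High → 0; maximin = 0.
Column maxima: Left → 6, Right → 6; minimax = 6.
0 ≠ 6, so there is no saddle point; optimal play is mixed.
Mid is strictly dominated by Low, so the kicker never plays it.
On the remaining 2×2 (Low, High vs Left, Right):
Let the kicker play Low with probability p. Expected payoff against Left: 6p + 0(1−p) = 6p; against Right: 0p + 6(1−p) = −6p + 6.
Setting these equal: 6p = −6p + 6 ⇒ 12p = 6 ⇒ p = 1/2, and the value is (6)·(1/2) = 3.
For the keeper: with q = P(Left), equating Low's and High's payoffs gives 6q = −6q + 6 ⇒ q = 1/2.

3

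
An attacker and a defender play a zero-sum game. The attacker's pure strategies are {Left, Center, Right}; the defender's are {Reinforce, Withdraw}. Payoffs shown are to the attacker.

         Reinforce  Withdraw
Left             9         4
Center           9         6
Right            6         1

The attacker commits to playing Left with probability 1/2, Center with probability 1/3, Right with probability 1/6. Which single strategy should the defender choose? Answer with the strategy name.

If the defender plays Reinforce, the attacker's expected payoff is (1/2)·9 + (1/3)·9 + (1/6)·6 = 17/2.
If the defender plays Withdraw, the attacker's expected payoff is (1/2)·4 + (1/3)·6 + (1/6)·1 = 25/6.
The defender minimizes the attacker's payoff; the smallest is 25/6, so the best response is Withdraw.

Withdraw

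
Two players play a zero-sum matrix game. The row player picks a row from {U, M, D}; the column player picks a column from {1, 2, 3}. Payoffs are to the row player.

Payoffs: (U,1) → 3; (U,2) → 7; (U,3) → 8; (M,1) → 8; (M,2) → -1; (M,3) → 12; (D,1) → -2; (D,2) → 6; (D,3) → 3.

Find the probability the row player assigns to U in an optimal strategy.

9/13

Row minima: U → 3, M → -1, D → -2; maximin = 3.
Column maxima: 1 → 8, 2 → 7, 3 → 12; minimax = 7.
3 ≠ 7, so there is no saddle point; optimal play is mixed.
D is strictly dominated by U, so the row player never plays it.
3 is strictly dominated by 1 (it gives the row player strictly more in every row), so the column player never plays it.
On the remaining 2×2 (U, M vs 1, 2):
Let the row player play U with probability p. Expected payoff against 1: 3p + 8(1−p) = −5p + 8; against 2: 7p + (-1)(1−p) = 8p − 1.
Setting these equal: −5p + 8 = 8p − 1 ⇒ −13p = -9 ⇒ p = 9/13, and the value is (-5)·(9/13) + 8 = 59/13.
For the column player: with q = P(1), equating U's and M's payoffs gives −4q + 7 = 9q − 1 ⇒ q = 8/13.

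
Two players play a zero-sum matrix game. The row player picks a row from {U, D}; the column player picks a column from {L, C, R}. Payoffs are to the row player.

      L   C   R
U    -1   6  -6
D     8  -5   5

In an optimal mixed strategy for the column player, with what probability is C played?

1/2

Row minima: U → -6, D → -5; maximin = -5.
Column maxima: L → 8, C → 6, R → 5; minimax = 5.
-5 ≠ 5, so there is no saddle point; optimal play is mixed.
L is strictly dominated by R (it gives the row player strictly more in every row), so the column player never plays it.
On the remaining 2×2 (U, D vs C, R):
Let the row player play U with probability p. Expected payoff against C: 6p + (-5)(1−p) = 11p − 5; against R: (-6)p + 5(1−p) = −11p + 5.
Setting these equal: 11p − 5 = −11p + 5 ⇒ 22p = 10 ⇒ p = 5/11, and the value is (11)·(5/11) − 5 = 0.
For the column player: with q = P(C), equating U's and D's payoffs gives 12q − 6 = −10q + 5 ⇒ q = 1/2.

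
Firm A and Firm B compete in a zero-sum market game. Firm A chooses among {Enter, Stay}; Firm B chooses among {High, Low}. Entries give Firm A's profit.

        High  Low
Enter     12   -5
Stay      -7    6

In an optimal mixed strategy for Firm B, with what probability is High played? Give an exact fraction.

Row minima: Enter → -5, Stay → -7; maximin = -5.
Column maxima: High → 12, Low → 6; minimax = 6.
-5 ≠ 6, so there is no saddle point; optimal play is mixed.
Let Firm A play Enter with probability p. Expected payoff against High: 12p + (-7)(1−p) = 19p − 7; against Low: (-5)p + 6(1−p) = −11p + 6.
Setting these equal: 19p − 7 = −11p + 6 ⇒ 30p = 13 ⇒ p = 13/30, and the value is (19)·(13/30) − 7 = 37/30.
For Firm B: with q = P(High), equating Enter's and Stay's payoffs gives 17q − 5 = −13q + 6 ⇒ q = 11/30.

11/30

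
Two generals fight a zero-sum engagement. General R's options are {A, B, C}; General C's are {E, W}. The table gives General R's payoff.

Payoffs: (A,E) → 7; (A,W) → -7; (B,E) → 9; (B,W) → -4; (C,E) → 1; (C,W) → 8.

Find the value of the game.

19/5

Row minima: A → -7, B → -4, C → 1; maximin = 1.
Column maxima: E → 9, W → 8; minimax = 8.
1 ≠ 8, so there is no saddle point; optimal play is mixed.
A is strictly dominated by B, so General R never plays it.
On the remaining 2×2 (B, C vs E, W):
Let General R play B with probability p. Expected payoff against E: 9p + 1(1−p) = 8p + 1; against W: (-4)p + 8(1−p) = −12p + 8.
Setting these equal: 8p + 1 = −12p + 8 ⇒ 20p = 7 ⇒ p = 7/20, and the value is (8)·(7/20) + 1 = 19/5.
For General C: with q = P(E), equating B's and C's payoffs gives 13q − 4 = −7q + 8 ⇒ q = 3/5.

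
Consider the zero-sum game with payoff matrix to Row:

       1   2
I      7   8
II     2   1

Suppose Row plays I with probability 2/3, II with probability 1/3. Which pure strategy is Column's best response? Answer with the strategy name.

1

If Column plays 1, Row's expected payoff is (2/3)·7 + (1/3)·2 = 16/3.
If Column plays 2, Row's expected payoff is (2/3)·8 + (1/3)·1 = 17/3.
Column minimizes Row's payoff; the smallest is 16/3, so the best response is 1.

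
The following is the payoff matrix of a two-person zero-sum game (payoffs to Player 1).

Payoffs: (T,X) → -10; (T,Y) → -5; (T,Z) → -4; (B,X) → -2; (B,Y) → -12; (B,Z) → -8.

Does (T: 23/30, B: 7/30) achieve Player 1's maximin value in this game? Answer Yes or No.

No

Against X this mix gives (23/30)·(-10) + (7/30)·(-2) = -122/15.
Against Y this mix gives (23/30)·(-5) + (7/30)·(-12) = -199/30.
Against Z this mix gives (23/30)·(-4) + (7/30)·(-8) = -74/15.
Player 2 will play X, holding Player 1 to -122/15. Shifting weight toward the row that does better against X would raise this floor (the equalizing mix achieves -22/3 against both X and Y), so the proposed strategy is not optimal.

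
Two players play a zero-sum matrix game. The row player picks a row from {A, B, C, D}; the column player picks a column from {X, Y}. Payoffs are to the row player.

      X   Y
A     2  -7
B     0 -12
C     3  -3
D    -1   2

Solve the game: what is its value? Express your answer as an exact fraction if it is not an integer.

1/3

Row minima: A → -7, B → -12, C → -3, D → -1; maximin = -1.
Column maxima: X → 3, Y → 2; minimax = 2.
-1 ≠ 2, so there is no saddle point; optimal play is mixed.
A is strictly dominated by C, so the row player never plays it.
B is strictly dominated by C, so the row player never plays it.
On the remaining 2×2 (C, D vs X, Y):
Let the row player play C with probability p. Expected payoff against X: 3p + (-1)(1−p) = 4p − 1; against Y: (-3)p + 2(1−p) = −5p + 2.
Setting these equal: 4p − 1 = −5p + 2 ⇒ 9p = 3 ⇒ p = 1/3, and the value is (4)·(1/3) − 1 = 1/3.
For the column player: with q = P(X), equating C's and D's payoffs gives 6q − 3 = −3q + 2 ⇒ q = 5/9.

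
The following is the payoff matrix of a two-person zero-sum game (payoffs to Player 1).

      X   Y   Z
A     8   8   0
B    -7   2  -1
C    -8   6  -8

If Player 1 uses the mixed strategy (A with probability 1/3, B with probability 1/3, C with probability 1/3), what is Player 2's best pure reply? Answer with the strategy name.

If Player 2 plays X, Player 1's expected payoff is (1/3)·8 + (1/3)·(-7) + (1/3)·(-8) = -7/3.
If Player 2 plays Y, Player 1's expected payoff is (1/3)·8 + (1/3)·2 + (1/3)·6 = 16/3.
If Player 2 plays Z, Player 1's expected payoff is (1/3)·0 + (1/3)·(-1) + (1/3)·(-8) = -3.
Player 2 minimizes Player 1's payoff; the smallest is -3, so the best response is Z.

Z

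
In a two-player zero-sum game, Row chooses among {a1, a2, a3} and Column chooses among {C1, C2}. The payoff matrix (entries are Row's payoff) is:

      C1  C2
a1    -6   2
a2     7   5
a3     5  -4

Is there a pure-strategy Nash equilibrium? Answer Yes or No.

Yes

Row minima: a1 → -6, a2 → 5, a3 → -4; maximin = 5.
Column maxima: C1 → 7, C2 → 5; minimax = 5.
maximin = minimax = 5, so a saddle point exists.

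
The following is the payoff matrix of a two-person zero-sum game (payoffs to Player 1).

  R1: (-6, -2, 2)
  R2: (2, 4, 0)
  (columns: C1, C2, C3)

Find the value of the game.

Row minima: R1 → -6, R2 → 0; maximin = 0.
Column maxima: C1 → 2, C2 → 4, C3 → 2; minimax = 2.
0 ≠ 2, so there is no saddle point; optimal play is mixed.
C2 is strictly dominated by C1 (it gives Player 1 strictly more in every row), so Player 2 never plays it.
On the remaining 2×2 (R1, R2 vs C1, C3):
Let Player 1 play R1 with probability p. Expected payoff against C1: (-6)p + 2(1−p) = −8p + 2; against C3: 2p + 0(1−p) = 2p.
Setting these equal: −8p + 2 = 2p ⇒ −10p = -2 ⇒ p = 1/5, and the value is (-8)·(1/5) + 2 = 2/5.
For Player 2: with q = P(C1), equating R1's and R2's payoffs gives −8q + 2 = 2q ⇒ q = 1/5.

2/5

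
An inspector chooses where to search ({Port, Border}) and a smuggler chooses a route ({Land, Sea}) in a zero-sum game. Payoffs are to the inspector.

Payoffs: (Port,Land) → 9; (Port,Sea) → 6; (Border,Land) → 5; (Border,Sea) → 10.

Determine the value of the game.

Row minima: Port → 6, Border → 5; maximin = 6.
Column maxima: Land → 9, Sea → 10; minimax = 9.
6 ≠ 9, so there is no saddle point; optimal play is mixed.
Let the inspector play Port with probability p. Expected payoff against Land: 9p + 5(1−p) = 4p + 5; against Sea: 6p + 10(1−p) = −4p + 10.
Setting these equal: 4p + 5 = −4p + 10 ⇒ 8p = 5 ⇒ p = 5/8, and the value is (4)·(5/8) + 5 = 15/2.
For the smuggler: with q = P(Land), equating Port's and Border's payoffs gives 3q + 6 = −5q + 10 ⇒ q = 1/2.

15/2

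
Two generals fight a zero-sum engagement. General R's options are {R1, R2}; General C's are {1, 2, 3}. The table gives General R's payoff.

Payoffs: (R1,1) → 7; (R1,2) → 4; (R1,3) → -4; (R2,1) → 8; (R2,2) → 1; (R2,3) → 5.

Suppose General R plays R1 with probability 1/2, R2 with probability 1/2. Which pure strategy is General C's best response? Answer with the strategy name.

3

If General C plays 1, General R's expected payoff is (1/2)·7 + (1/2)·8 = 15/2.
If General C plays 2, General R's expected payoff is (1/2)·4 + (1/2)·1 = 5/2.
If General C plays 3, General R's expected payoff is (1/2)·(-4) + (1/2)·5 = 1/2.
General C minimizes General R's payoff; the smallest is 1/2, so the best response is 3.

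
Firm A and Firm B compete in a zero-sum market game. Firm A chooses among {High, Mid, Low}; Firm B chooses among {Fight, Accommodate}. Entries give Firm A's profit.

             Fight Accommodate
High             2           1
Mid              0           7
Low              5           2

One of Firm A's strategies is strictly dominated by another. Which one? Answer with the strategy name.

High

Low gives a strictly higher payoff than High against every column: 5 > 2, 2 > 1.
So High is strictly dominated and Firm A never plays it.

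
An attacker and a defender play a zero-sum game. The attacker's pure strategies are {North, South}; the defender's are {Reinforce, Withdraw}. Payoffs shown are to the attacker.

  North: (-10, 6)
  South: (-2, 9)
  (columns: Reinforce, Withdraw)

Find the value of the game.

Row minima: North → -10, South → -2; maximin = -2.
Column maxima: Reinforce → -2, Withdraw → 9; minimax = -2.
Since maximin = minimax = -2, there is a saddle point and the value is -2.

-2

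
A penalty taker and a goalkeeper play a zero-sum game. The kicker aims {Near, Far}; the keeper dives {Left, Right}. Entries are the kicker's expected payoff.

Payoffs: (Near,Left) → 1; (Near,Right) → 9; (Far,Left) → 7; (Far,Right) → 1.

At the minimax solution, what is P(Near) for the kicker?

Row minima: Near → 1, Far → 1; maximin = 1.
Column maxima: Left → 7, Right → 9; minimax = 7.
1 ≠ 7, so there is no saddle point; optimal play is mixed.
Let the kicker play Near with probability p. Expected payoff against Left: 1p + 7(1−p) = −6p + 7; against Right: 9p + 1(1−p) = 8p + 1.
Setting these equal: −6p + 7 = 8p + 1 ⇒ −14p = -6 ⇒ p = 3/7, and the value is (-6)·(3/7) + 7 = 31/7.
For the keeper: with q = P(Left), equating Near's and Far's payoffs gives −8q + 9 = 6q + 1 ⇒ q = 4/7.

3/7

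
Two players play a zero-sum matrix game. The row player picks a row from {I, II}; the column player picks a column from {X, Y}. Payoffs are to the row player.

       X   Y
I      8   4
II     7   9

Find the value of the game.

Row minima: I → 4, II → 7; maximin = 7.
Column maxima: X → 8, Y → 9; minimax = 8.
7 ≠ 8, so there is no saddle point; optimal play is mixed.
Let the row player play I with probability p. Expected payoff against X: 8p + 7(1−p) = p + 7; against Y: 4p + 9(1−p) = −5p + 9.
Setting these equal: p + 7 = −5p + 9 ⇒ 6p = 2 ⇒ p = 1/3, and the value is (1)·(1/3) + 7 = 22/3.
For the column player: with q = P(X), equating I's and II's payoffs gives 4q + 4 = −2q + 9 ⇒ q = 5/6.

22/3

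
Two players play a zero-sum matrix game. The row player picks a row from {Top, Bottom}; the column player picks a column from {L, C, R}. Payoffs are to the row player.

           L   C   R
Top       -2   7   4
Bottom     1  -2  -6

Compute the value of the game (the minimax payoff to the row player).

-8/13

Row minima: Top → -2, Bottom → -6; maximin = -2.
Column maxima: L → 1, C → 7, R → 4; minimax = 1.
-2 ≠ 1, so there is no saddle point; optimal play is mixed.
C is strictly dominated by R (it gives the row player strictly more in every row), so the column player never plays it.
On the remaining 2×2 (Top, Bottom vs L, R):
Let the row player play Top with probability p. Expected payoff against L: (-2)p + 1(1−p) = −3p + 1; against R: 4p + (-6)(1−p) = 10p − 6.
Setting these equal: −3p + 1 = 10p − 6 ⇒ −13p = -7 ⇒ p = 7/13, and the value is (-3)·(7/13) + 1 = -8/13.
For the column player: with q = P(L), equating Top's and Bottom's payoffs gives −6q + 4 = 7q − 6 ⇒ q = 10/13.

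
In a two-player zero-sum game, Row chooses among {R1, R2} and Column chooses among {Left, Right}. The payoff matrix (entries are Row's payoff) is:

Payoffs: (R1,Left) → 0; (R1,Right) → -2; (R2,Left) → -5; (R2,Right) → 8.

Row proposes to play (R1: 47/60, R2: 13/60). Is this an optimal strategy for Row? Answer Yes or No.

No

Against Left this mix gives (47/60)·0 + (13/60)·(-5) = -13/12.
Against Right this mix gives (47/60)·(-2) + (13/60)·8 = 1/6.
Column will play Left, holding Row to -13/12. Shifting weight toward the row that does better against Left would raise this floor (the equalizing mix achieves -2/3 against both Left and Right), so the proposed strategy is not optimal.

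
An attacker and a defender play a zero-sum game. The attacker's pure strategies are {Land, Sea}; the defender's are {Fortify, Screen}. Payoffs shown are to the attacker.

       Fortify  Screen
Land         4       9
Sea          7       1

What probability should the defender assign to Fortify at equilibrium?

8/11

Row minima: Land → 4, Sea → 1; maximin = 4.
Column maxima: Fortify → 7, Screen → 9; minimax = 7.
4 ≠ 7, so there is no saddle point; optimal play is mixed.
Let the attacker play Land with probability p. Expected payoff against Fortify: 4p + 7(1−p) = −3p + 7; against Screen: 9p + 1(1−p) = 8p + 1.
Setting these equal: −3p + 7 = 8p + 1 ⇒ −11p = -6 ⇒ p = 6/11, and the value is (-3)·(6/11) + 7 = 59/11.
For the defender: with q = P(Fortify), equating Land's and Sea's payoffs gives −5q + 9 = 6q + 1 ⇒ q = 8/11.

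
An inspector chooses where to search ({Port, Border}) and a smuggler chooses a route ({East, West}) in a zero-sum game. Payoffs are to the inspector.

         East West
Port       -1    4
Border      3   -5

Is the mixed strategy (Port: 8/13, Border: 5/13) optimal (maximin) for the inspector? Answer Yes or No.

Against East this mix gives (8/13)·(-1) + (5/13)·3 = 7/13.
Against West this mix gives (8/13)·4 + (5/13)·(-5) = 7/13.
All of the smuggler's active replies (East, West) yield 7/13, and no column does worse for the inspector. The mix makes the smuggler indifferent and guarantees 7/13, so it is optimal.

Yes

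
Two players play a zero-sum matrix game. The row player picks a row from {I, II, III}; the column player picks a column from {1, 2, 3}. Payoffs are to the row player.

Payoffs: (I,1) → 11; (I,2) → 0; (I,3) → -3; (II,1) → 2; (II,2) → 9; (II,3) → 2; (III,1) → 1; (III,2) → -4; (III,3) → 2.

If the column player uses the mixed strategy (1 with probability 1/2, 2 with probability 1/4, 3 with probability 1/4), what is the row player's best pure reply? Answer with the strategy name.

Expected payoff of I: (1/2)·11 + (1/4)·0 + (1/4)·(-3) = 19/4.
Expected payoff of II: (1/2)·2 + (1/4)·9 + (1/4)·2 = 15/4.
Expected payoff of III: (1/2)·1 + (1/4)·(-4) + (1/4)·2 = 0.
The largest is 19/4, so the row player's best response is I.

I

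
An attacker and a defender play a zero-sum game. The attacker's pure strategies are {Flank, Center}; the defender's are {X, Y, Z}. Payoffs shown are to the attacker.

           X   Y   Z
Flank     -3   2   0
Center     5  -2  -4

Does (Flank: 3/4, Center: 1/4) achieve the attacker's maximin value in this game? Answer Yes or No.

Against X this mix gives (3/4)·(-3) + (1/4)·5 = -1.
Against Y this mix gives (3/4)·2 + (1/4)·(-2) = 1.
Against Z this mix gives (3/4)·0 + (1/4)·(-4) = -1.
All of the defender's active replies (X, Z) yield -1, and no column does worse for the attacker. The mix makes the defender indifferent and guarantees -1, so it is optimal.

Yes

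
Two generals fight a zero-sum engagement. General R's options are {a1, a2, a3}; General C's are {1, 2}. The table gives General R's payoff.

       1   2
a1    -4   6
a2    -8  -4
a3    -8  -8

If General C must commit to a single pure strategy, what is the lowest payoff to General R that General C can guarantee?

Column maxima: 1 → -4, 2 → 6.
The smallest of these is -4.

-4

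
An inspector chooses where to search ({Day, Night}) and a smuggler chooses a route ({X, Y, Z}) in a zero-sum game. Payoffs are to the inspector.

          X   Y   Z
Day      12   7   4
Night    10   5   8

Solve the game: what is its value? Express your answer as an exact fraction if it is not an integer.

6

Row minima: Day → 4, Night → 5; maximin = 5.
Column maxima: X → 12, Y → 7, Z → 8; minimax = 7.
5 ≠ 7, so there is no saddle point; optimal play is mixed.
X is strictly dominated by Y (it gives the inspector strictly more in every row), so the smuggler never plays it.
On the remaining 2×2 (Day, Night vs Y, Z):
Let the inspector play Day with probability p. Expected payoff against Y: 7p + 5(1−p) = 2p + 5; against Z: 4p + 8(1−p) = −4p + 8.
Setting these equal: 2p + 5 = −4p + 8 ⇒ 6p = 3 ⇒ p = 1/2, and the value is (2)·(1/2) + 5 = 6.
For the smuggler: with q = P(Y), equating Day's and Night's payoffs gives 3q + 4 = −3q + 8 ⇒ q = 2/3.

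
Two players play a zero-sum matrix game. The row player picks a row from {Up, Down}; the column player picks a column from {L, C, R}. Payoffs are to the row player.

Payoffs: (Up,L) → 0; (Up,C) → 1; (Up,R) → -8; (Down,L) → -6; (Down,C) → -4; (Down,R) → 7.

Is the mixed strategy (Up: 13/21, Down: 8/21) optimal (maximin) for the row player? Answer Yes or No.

Yes

Against L this mix gives (13/21)·0 + (8/21)·(-6) = -16/7.
Against C this mix gives (13/21)·1 + (8/21)·(-4) = -19/21.
Against R this mix gives (13/21)·(-8) + (8/21)·7 = -16/7.
All of the column player's active replies (L, R) yield -16/7, and no column does worse for the row player. The mix makes the column player indifferent and guarantees -16/7, so it is optimal.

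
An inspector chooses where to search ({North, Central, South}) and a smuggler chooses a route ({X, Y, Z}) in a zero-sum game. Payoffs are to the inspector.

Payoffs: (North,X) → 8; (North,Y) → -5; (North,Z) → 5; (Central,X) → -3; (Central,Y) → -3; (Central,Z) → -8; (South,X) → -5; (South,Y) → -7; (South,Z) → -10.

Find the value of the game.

-11/3

Row minima: North → -5, Central → -8, South → -10; maximin = -5.
Column maxima: X → 8, Y → -3, Z → 5; minimax = -3.
-5 ≠ -3, so there is no saddle point; optimal play is mixed.
South is strictly dominated by North, so the inspector never plays it.
X is strictly dominated by Z (it gives the inspector strictly more in every row), so the smuggler never plays it.
On the remaining 2×2 (North, Central vs Y, Z):
Let the inspector play North with probability p. Expected payoff against Y: (-5)p + (-3)(1−p) = −2p − 3; against Z: 5p + (-8)(1−p) = 13p − 8.
Setting these equal: −2p − 3 = 13p − 8 ⇒ −15p = -5 ⇒ p = 1/3, and the value is (-2)·(1/3) − 3 = -11/3.
For the smuggler: with q = P(Y), equating North's and Central's payoffs gives −10q + 5 = 5q − 8 ⇒ q = 13/15.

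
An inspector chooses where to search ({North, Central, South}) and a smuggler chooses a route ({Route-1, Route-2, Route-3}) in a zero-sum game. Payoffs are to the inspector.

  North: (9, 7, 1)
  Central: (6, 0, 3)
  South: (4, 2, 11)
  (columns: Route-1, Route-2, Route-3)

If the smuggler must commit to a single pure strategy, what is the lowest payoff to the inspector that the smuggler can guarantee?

7

Column maxima: Route-1 → 9, Route-2 → 7, Route-3 → 11.
The smallest of these is 7.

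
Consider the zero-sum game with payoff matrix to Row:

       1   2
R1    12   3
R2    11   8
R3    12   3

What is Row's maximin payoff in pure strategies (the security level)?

8

Row minima: R1 → 3, R2 → 8, R3 → 3.
The best of these is 8.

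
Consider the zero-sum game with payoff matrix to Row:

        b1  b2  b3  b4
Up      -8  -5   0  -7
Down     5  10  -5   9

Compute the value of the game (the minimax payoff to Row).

-20/9

Row minima: Up → -8, Down → -5; maximin = -5.
Column maxima: b1 → 5, b2 → 10, b3 → 0, b4 → 9; minimax = 0.
-5 ≠ 0, so there is no saddle point; optimal play is mixed.
b2 is strictly dominated by b1 (it gives Row strictly more in every row), so Column never plays it.
b4 is strictly dominated by b1 (it gives Row strictly more in every row), so Column never plays it.
On the remaining 2×2 (Up, Down vs b1, b3):
Let Row play Up with probability p. Expected payoff against b1: (-8)p + 5(1−p) = −13p + 5; against b3: 0p + (-5)(1−p) = 5p − 5.
Setting these equal: −13p + 5 = 5p − 5 ⇒ −18p = -10 ⇒ p = 5/9, and the value is (-13)·(5/9) + 5 = -20/9.
For Column: with q = P(b1), equating Up's and Down's payoffs gives −8q = 10q − 5 ⇒ q = 5/18.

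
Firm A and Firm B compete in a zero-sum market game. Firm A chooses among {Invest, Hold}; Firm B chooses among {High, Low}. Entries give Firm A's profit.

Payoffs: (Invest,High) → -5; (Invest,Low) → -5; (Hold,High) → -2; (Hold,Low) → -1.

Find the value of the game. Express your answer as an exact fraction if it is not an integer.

Row minima: Invest → -5, Hold → -2; maximin = -2.
Column maxima: High → -2, Low → -1; minimax = -2.
Since maximin = minimax = -2, there is a saddle point and the value is -2.

-2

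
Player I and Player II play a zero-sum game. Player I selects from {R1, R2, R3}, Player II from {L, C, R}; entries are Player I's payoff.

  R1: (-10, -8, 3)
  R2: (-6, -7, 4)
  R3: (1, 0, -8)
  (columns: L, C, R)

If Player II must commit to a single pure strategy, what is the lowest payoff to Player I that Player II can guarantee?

Column maxima: L → 1, C → 0, R → 4.
The smallest of these is 0.

0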